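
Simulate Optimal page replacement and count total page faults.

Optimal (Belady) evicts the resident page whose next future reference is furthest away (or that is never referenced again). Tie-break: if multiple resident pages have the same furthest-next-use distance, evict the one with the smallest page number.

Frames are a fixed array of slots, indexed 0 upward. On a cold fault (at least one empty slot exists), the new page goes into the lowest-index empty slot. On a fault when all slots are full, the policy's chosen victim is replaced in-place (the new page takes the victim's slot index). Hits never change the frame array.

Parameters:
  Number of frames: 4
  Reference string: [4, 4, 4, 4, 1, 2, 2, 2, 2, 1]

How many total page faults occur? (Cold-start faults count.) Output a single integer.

Answer: 3

Derivation:
Step 0: ref 4 → FAULT, frames=[4,-,-,-]
Step 1: ref 4 → HIT, frames=[4,-,-,-]
Step 2: ref 4 → HIT, frames=[4,-,-,-]
Step 3: ref 4 → HIT, frames=[4,-,-,-]
Step 4: ref 1 → FAULT, frames=[4,1,-,-]
Step 5: ref 2 → FAULT, frames=[4,1,2,-]
Step 6: ref 2 → HIT, frames=[4,1,2,-]
Step 7: ref 2 → HIT, frames=[4,1,2,-]
Step 8: ref 2 → HIT, frames=[4,1,2,-]
Step 9: ref 1 → HIT, frames=[4,1,2,-]
Total faults: 3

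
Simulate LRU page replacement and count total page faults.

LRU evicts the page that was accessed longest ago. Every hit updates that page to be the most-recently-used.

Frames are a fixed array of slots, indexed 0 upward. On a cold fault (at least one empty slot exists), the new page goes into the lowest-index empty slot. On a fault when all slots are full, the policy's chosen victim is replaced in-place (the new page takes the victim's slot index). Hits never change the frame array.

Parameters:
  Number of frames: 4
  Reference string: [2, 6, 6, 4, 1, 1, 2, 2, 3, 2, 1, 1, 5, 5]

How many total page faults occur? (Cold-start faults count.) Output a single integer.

Step 0: ref 2 → FAULT, frames=[2,-,-,-]
Step 1: ref 6 → FAULT, frames=[2,6,-,-]
Step 2: ref 6 → HIT, frames=[2,6,-,-]
Step 3: ref 4 → FAULT, frames=[2,6,4,-]
Step 4: ref 1 → FAULT, frames=[2,6,4,1]
Step 5: ref 1 → HIT, frames=[2,6,4,1]
Step 6: ref 2 → HIT, frames=[2,6,4,1]
Step 7: ref 2 → HIT, frames=[2,6,4,1]
Step 8: ref 3 → FAULT (evict 6), frames=[2,3,4,1]
Step 9: ref 2 → HIT, frames=[2,3,4,1]
Step 10: ref 1 → HIT, frames=[2,3,4,1]
Step 11: ref 1 → HIT, frames=[2,3,4,1]
Step 12: ref 5 → FAULT (evict 4), frames=[2,3,5,1]
Step 13: ref 5 → HIT, frames=[2,3,5,1]
Total faults: 6

Answer: 6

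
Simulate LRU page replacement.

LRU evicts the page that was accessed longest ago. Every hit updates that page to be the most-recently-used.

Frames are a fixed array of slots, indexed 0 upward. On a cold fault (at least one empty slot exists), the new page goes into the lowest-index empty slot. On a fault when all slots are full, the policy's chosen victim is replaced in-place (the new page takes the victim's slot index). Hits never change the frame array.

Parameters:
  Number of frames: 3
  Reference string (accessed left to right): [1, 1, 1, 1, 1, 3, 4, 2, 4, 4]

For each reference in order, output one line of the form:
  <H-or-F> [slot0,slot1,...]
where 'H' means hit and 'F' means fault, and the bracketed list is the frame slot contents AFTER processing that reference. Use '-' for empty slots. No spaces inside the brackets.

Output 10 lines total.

F [1,-,-]
H [1,-,-]
H [1,-,-]
H [1,-,-]
H [1,-,-]
F [1,3,-]
F [1,3,4]
F [2,3,4]
H [2,3,4]
H [2,3,4]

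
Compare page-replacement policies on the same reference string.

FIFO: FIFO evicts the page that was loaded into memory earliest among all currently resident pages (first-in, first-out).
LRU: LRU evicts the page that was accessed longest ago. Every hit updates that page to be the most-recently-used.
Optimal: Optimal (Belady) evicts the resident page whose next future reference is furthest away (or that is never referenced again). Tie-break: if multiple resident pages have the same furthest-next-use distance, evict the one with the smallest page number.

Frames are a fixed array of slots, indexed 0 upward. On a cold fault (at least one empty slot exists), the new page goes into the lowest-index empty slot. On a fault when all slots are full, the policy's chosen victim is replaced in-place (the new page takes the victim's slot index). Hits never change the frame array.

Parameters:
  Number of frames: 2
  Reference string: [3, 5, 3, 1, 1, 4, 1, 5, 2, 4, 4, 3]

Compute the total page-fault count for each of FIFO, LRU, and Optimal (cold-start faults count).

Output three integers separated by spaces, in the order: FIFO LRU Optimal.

--- FIFO ---
  step 0: ref 3 -> FAULT, frames=[3,-] (faults so far: 1)
  step 1: ref 5 -> FAULT, frames=[3,5] (faults so far: 2)
  step 2: ref 3 -> HIT, frames=[3,5] (faults so far: 2)
  step 3: ref 1 -> FAULT, evict 3, frames=[1,5] (faults so far: 3)
  step 4: ref 1 -> HIT, frames=[1,5] (faults so far: 3)
  step 5: ref 4 -> FAULT, evict 5, frames=[1,4] (faults so far: 4)
  step 6: ref 1 -> HIT, frames=[1,4] (faults so far: 4)
  step 7: ref 5 -> FAULT, evict 1, frames=[5,4] (faults so far: 5)
  step 8: ref 2 -> FAULT, evict 4, frames=[5,2] (faults so far: 6)
  step 9: ref 4 -> FAULT, evict 5, frames=[4,2] (faults so far: 7)
  step 10: ref 4 -> HIT, frames=[4,2] (faults so far: 7)
  step 11: ref 3 -> FAULT, evict 2, frames=[4,3] (faults so far: 8)
  FIFO total faults: 8
--- LRU ---
  step 0: ref 3 -> FAULT, frames=[3,-] (faults so far: 1)
  step 1: ref 5 -> FAULT, frames=[3,5] (faults so far: 2)
  step 2: ref 3 -> HIT, frames=[3,5] (faults so far: 2)
  step 3: ref 1 -> FAULT, evict 5, frames=[3,1] (faults so far: 3)
  step 4: ref 1 -> HIT, frames=[3,1] (faults so far: 3)
  step 5: ref 4 -> FAULT, evict 3, frames=[4,1] (faults so far: 4)
  step 6: ref 1 -> HIT, frames=[4,1] (faults so far: 4)
  step 7: ref 5 -> FAULT, evict 4, frames=[5,1] (faults so far: 5)
  step 8: ref 2 -> FAULT, evict 1, frames=[5,2] (faults so far: 6)
  step 9: ref 4 -> FAULT, evict 5, frames=[4,2] (faults so far: 7)
  step 10: ref 4 -> HIT, frames=[4,2] (faults so far: 7)
  step 11: ref 3 -> FAULT, evict 2, frames=[4,3] (faults so far: 8)
  LRU total faults: 8
--- Optimal ---
  step 0: ref 3 -> FAULT, frames=[3,-] (faults so far: 1)
  step 1: ref 5 -> FAULT, frames=[3,5] (faults so far: 2)
  step 2: ref 3 -> HIT, frames=[3,5] (faults so far: 2)
  step 3: ref 1 -> FAULT, evict 3, frames=[1,5] (faults so far: 3)
  step 4: ref 1 -> HIT, frames=[1,5] (faults so far: 3)
  step 5: ref 4 -> FAULT, evict 5, frames=[1,4] (faults so far: 4)
  step 6: ref 1 -> HIT, frames=[1,4] (faults so far: 4)
  step 7: ref 5 -> FAULT, evict 1, frames=[5,4] (faults so far: 5)
  step 8: ref 2 -> FAULT, evict 5, frames=[2,4] (faults so far: 6)
  step 9: ref 4 -> HIT, frames=[2,4] (faults so far: 6)
  step 10: ref 4 -> HIT, frames=[2,4] (faults so far: 6)
  step 11: ref 3 -> FAULT, evict 2, frames=[3,4] (faults so far: 7)
  Optimal total faults: 7

Answer: 8 8 7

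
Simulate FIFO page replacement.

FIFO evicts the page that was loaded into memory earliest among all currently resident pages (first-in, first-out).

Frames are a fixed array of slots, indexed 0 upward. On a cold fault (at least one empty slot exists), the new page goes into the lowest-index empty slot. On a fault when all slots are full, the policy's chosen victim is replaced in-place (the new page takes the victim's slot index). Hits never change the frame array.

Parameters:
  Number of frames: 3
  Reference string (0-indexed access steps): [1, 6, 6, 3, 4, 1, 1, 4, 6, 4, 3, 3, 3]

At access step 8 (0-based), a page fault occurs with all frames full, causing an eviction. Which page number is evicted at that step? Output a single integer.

Step 0: ref 1 -> FAULT, frames=[1,-,-]
Step 1: ref 6 -> FAULT, frames=[1,6,-]
Step 2: ref 6 -> HIT, frames=[1,6,-]
Step 3: ref 3 -> FAULT, frames=[1,6,3]
Step 4: ref 4 -> FAULT, evict 1, frames=[4,6,3]
Step 5: ref 1 -> FAULT, evict 6, frames=[4,1,3]
Step 6: ref 1 -> HIT, frames=[4,1,3]
Step 7: ref 4 -> HIT, frames=[4,1,3]
Step 8: ref 6 -> FAULT, evict 3, frames=[4,1,6]
At step 8: evicted page 3

Answer: 3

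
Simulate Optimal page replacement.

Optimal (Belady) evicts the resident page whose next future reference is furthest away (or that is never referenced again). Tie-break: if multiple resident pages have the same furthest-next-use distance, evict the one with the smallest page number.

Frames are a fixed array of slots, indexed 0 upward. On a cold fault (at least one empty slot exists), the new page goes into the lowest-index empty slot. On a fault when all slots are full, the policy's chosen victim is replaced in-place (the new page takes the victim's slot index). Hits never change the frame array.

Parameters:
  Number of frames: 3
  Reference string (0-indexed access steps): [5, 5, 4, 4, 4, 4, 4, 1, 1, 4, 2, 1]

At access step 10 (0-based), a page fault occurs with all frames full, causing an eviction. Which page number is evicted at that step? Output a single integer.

Step 0: ref 5 -> FAULT, frames=[5,-,-]
Step 1: ref 5 -> HIT, frames=[5,-,-]
Step 2: ref 4 -> FAULT, frames=[5,4,-]
Step 3: ref 4 -> HIT, frames=[5,4,-]
Step 4: ref 4 -> HIT, frames=[5,4,-]
Step 5: ref 4 -> HIT, frames=[5,4,-]
Step 6: ref 4 -> HIT, frames=[5,4,-]
Step 7: ref 1 -> FAULT, frames=[5,4,1]
Step 8: ref 1 -> HIT, frames=[5,4,1]
Step 9: ref 4 -> HIT, frames=[5,4,1]
Step 10: ref 2 -> FAULT, evict 4, frames=[5,2,1]
At step 10: evicted page 4

Answer: 4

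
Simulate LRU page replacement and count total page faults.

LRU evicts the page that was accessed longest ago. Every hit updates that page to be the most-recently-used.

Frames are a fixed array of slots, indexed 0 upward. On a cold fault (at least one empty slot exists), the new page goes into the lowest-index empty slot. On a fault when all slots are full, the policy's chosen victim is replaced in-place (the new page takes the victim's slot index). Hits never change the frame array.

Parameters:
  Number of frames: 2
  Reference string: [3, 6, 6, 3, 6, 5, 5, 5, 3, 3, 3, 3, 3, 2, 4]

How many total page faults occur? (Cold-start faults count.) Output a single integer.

Answer: 6

Derivation:
Step 0: ref 3 → FAULT, frames=[3,-]
Step 1: ref 6 → FAULT, frames=[3,6]
Step 2: ref 6 → HIT, frames=[3,6]
Step 3: ref 3 → HIT, frames=[3,6]
Step 4: ref 6 → HIT, frames=[3,6]
Step 5: ref 5 → FAULT (evict 3), frames=[5,6]
Step 6: ref 5 → HIT, frames=[5,6]
Step 7: ref 5 → HIT, frames=[5,6]
Step 8: ref 3 → FAULT (evict 6), frames=[5,3]
Step 9: ref 3 → HIT, frames=[5,3]
Step 10: ref 3 → HIT, frames=[5,3]
Step 11: ref 3 → HIT, frames=[5,3]
Step 12: ref 3 → HIT, frames=[5,3]
Step 13: ref 2 → FAULT (evict 5), frames=[2,3]
Step 14: ref 4 → FAULT (evict 3), frames=[2,4]
Total faults: 6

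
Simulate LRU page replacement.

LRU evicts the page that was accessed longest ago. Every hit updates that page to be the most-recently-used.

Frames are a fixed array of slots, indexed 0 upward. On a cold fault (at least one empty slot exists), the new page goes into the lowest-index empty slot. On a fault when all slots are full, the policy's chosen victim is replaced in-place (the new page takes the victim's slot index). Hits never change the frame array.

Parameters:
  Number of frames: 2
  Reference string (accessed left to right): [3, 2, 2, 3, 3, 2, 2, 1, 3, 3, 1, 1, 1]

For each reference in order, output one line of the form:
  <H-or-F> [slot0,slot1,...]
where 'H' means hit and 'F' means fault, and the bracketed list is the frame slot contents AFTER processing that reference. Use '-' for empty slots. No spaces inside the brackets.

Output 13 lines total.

F [3,-]
F [3,2]
H [3,2]
H [3,2]
H [3,2]
H [3,2]
H [3,2]
F [1,2]
F [1,3]
H [1,3]
H [1,3]
H [1,3]
H [1,3]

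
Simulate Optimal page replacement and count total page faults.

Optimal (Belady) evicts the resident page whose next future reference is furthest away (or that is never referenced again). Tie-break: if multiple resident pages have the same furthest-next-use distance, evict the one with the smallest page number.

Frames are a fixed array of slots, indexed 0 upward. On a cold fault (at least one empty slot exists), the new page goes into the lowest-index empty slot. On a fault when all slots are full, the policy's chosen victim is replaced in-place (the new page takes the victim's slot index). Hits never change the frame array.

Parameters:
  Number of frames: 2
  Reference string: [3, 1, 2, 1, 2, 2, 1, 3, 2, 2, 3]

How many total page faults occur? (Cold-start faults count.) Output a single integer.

Step 0: ref 3 → FAULT, frames=[3,-]
Step 1: ref 1 → FAULT, frames=[3,1]
Step 2: ref 2 → FAULT (evict 3), frames=[2,1]
Step 3: ref 1 → HIT, frames=[2,1]
Step 4: ref 2 → HIT, frames=[2,1]
Step 5: ref 2 → HIT, frames=[2,1]
Step 6: ref 1 → HIT, frames=[2,1]
Step 7: ref 3 → FAULT (evict 1), frames=[2,3]
Step 8: ref 2 → HIT, frames=[2,3]
Step 9: ref 2 → HIT, frames=[2,3]
Step 10: ref 3 → HIT, frames=[2,3]
Total faults: 4

Answer: 4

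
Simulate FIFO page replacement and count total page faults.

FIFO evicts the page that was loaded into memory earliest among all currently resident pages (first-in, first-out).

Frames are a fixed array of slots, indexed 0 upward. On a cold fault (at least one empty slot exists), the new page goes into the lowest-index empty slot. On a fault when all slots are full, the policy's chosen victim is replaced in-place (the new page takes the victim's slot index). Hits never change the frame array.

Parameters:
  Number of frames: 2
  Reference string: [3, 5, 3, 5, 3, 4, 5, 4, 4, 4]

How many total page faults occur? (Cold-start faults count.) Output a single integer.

Answer: 3

Derivation:
Step 0: ref 3 → FAULT, frames=[3,-]
Step 1: ref 5 → FAULT, frames=[3,5]
Step 2: ref 3 → HIT, frames=[3,5]
Step 3: ref 5 → HIT, frames=[3,5]
Step 4: ref 3 → HIT, frames=[3,5]
Step 5: ref 4 → FAULT (evict 3), frames=[4,5]
Step 6: ref 5 → HIT, frames=[4,5]
Step 7: ref 4 → HIT, frames=[4,5]
Step 8: ref 4 → HIT, frames=[4,5]
Step 9: ref 4 → HIT, frames=[4,5]
Total faults: 3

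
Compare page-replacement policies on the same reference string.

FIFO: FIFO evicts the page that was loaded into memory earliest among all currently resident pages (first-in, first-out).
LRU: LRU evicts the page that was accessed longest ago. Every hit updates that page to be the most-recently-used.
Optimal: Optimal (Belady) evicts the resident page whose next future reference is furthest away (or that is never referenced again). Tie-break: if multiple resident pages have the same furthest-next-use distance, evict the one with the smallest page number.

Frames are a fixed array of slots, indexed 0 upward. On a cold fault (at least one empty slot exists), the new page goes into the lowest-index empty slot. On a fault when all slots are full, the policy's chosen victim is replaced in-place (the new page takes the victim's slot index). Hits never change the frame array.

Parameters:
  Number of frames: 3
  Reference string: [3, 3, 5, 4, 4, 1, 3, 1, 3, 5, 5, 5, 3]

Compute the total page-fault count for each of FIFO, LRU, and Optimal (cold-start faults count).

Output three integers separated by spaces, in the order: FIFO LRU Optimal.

--- FIFO ---
  step 0: ref 3 -> FAULT, frames=[3,-,-] (faults so far: 1)
  step 1: ref 3 -> HIT, frames=[3,-,-] (faults so far: 1)
  step 2: ref 5 -> FAULT, frames=[3,5,-] (faults so far: 2)
  step 3: ref 4 -> FAULT, frames=[3,5,4] (faults so far: 3)
  step 4: ref 4 -> HIT, frames=[3,5,4] (faults so far: 3)
  step 5: ref 1 -> FAULT, evict 3, frames=[1,5,4] (faults so far: 4)
  step 6: ref 3 -> FAULT, evict 5, frames=[1,3,4] (faults so far: 5)
  step 7: ref 1 -> HIT, frames=[1,3,4] (faults so far: 5)
  step 8: ref 3 -> HIT, frames=[1,3,4] (faults so far: 5)
  step 9: ref 5 -> FAULT, evict 4, frames=[1,3,5] (faults so far: 6)
  step 10: ref 5 -> HIT, frames=[1,3,5] (faults so far: 6)
  step 11: ref 5 -> HIT, frames=[1,3,5] (faults so far: 6)
  step 12: ref 3 -> HIT, frames=[1,3,5] (faults so far: 6)
  FIFO total faults: 6
--- LRU ---
  step 0: ref 3 -> FAULT, frames=[3,-,-] (faults so far: 1)
  step 1: ref 3 -> HIT, frames=[3,-,-] (faults so far: 1)
  step 2: ref 5 -> FAULT, frames=[3,5,-] (faults so far: 2)
  step 3: ref 4 -> FAULT, frames=[3,5,4] (faults so far: 3)
  step 4: ref 4 -> HIT, frames=[3,5,4] (faults so far: 3)
  step 5: ref 1 -> FAULT, evict 3, frames=[1,5,4] (faults so far: 4)
  step 6: ref 3 -> FAULT, evict 5, frames=[1,3,4] (faults so far: 5)
  step 7: ref 1 -> HIT, frames=[1,3,4] (faults so far: 5)
  step 8: ref 3 -> HIT, frames=[1,3,4] (faults so far: 5)
  step 9: ref 5 -> FAULT, evict 4, frames=[1,3,5] (faults so far: 6)
  step 10: ref 5 -> HIT, frames=[1,3,5] (faults so far: 6)
  step 11: ref 5 -> HIT, frames=[1,3,5] (faults so far: 6)
  step 12: ref 3 -> HIT, frames=[1,3,5] (faults so far: 6)
  LRU total faults: 6
--- Optimal ---
  step 0: ref 3 -> FAULT, frames=[3,-,-] (faults so far: 1)
  step 1: ref 3 -> HIT, frames=[3,-,-] (faults so far: 1)
  step 2: ref 5 -> FAULT, frames=[3,5,-] (faults so far: 2)
  step 3: ref 4 -> FAULT, frames=[3,5,4] (faults so far: 3)
  step 4: ref 4 -> HIT, frames=[3,5,4] (faults so far: 3)
  step 5: ref 1 -> FAULT, evict 4, frames=[3,5,1] (faults so far: 4)
  step 6: ref 3 -> HIT, frames=[3,5,1] (faults so far: 4)
  step 7: ref 1 -> HIT, frames=[3,5,1] (faults so far: 4)
  step 8: ref 3 -> HIT, frames=[3,5,1] (faults so far: 4)
  step 9: ref 5 -> HIT, frames=[3,5,1] (faults so far: 4)
  step 10: ref 5 -> HIT, frames=[3,5,1] (faults so far: 4)
  step 11: ref 5 -> HIT, frames=[3,5,1] (faults so far: 4)
  step 12: ref 3 -> HIT, frames=[3,5,1] (faults so far: 4)
  Optimal total faults: 4

Answer: 6 6 4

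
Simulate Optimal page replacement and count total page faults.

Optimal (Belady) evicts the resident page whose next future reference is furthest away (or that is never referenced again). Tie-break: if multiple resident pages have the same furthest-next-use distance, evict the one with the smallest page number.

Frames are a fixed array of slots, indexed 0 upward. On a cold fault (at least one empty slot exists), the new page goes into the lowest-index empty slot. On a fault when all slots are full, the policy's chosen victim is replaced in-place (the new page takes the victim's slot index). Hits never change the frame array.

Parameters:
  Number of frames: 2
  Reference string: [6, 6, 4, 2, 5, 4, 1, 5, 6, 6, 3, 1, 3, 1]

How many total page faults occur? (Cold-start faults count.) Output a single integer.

Answer: 7

Derivation:
Step 0: ref 6 → FAULT, frames=[6,-]
Step 1: ref 6 → HIT, frames=[6,-]
Step 2: ref 4 → FAULT, frames=[6,4]
Step 3: ref 2 → FAULT (evict 6), frames=[2,4]
Step 4: ref 5 → FAULT (evict 2), frames=[5,4]
Step 5: ref 4 → HIT, frames=[5,4]
Step 6: ref 1 → FAULT (evict 4), frames=[5,1]
Step 7: ref 5 → HIT, frames=[5,1]
Step 8: ref 6 → FAULT (evict 5), frames=[6,1]
Step 9: ref 6 → HIT, frames=[6,1]
Step 10: ref 3 → FAULT (evict 6), frames=[3,1]
Step 11: ref 1 → HIT, frames=[3,1]
Step 12: ref 3 → HIT, frames=[3,1]
Step 13: ref 1 → HIT, frames=[3,1]
Total faults: 7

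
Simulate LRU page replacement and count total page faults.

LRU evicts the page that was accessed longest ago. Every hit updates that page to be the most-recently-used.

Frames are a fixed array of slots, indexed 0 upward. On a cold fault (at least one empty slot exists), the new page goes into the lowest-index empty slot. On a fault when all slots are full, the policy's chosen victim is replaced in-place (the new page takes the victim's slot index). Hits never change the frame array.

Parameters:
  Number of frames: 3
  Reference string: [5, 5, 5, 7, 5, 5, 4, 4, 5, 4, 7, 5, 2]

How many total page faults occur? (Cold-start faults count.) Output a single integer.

Step 0: ref 5 → FAULT, frames=[5,-,-]
Step 1: ref 5 → HIT, frames=[5,-,-]
Step 2: ref 5 → HIT, frames=[5,-,-]
Step 3: ref 7 → FAULT, frames=[5,7,-]
Step 4: ref 5 → HIT, frames=[5,7,-]
Step 5: ref 5 → HIT, frames=[5,7,-]
Step 6: ref 4 → FAULT, frames=[5,7,4]
Step 7: ref 4 → HIT, frames=[5,7,4]
Step 8: ref 5 → HIT, frames=[5,7,4]
Step 9: ref 4 → HIT, frames=[5,7,4]
Step 10: ref 7 → HIT, frames=[5,7,4]
Step 11: ref 5 → HIT, frames=[5,7,4]
Step 12: ref 2 → FAULT (evict 4), frames=[5,7,2]
Total faults: 4

Answer: 4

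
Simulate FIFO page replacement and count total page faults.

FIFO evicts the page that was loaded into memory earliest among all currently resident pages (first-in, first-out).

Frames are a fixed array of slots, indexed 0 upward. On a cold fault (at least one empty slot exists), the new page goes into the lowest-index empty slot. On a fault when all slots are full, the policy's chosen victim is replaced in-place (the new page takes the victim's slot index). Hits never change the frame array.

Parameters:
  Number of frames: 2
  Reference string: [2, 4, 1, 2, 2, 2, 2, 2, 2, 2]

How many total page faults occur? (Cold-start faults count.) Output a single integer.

Step 0: ref 2 → FAULT, frames=[2,-]
Step 1: ref 4 → FAULT, frames=[2,4]
Step 2: ref 1 → FAULT (evict 2), frames=[1,4]
Step 3: ref 2 → FAULT (evict 4), frames=[1,2]
Step 4: ref 2 → HIT, frames=[1,2]
Step 5: ref 2 → HIT, frames=[1,2]
Step 6: ref 2 → HIT, frames=[1,2]
Step 7: ref 2 → HIT, frames=[1,2]
Step 8: ref 2 → HIT, frames=[1,2]
Step 9: ref 2 → HIT, frames=[1,2]
Total faults: 4

Answer: 4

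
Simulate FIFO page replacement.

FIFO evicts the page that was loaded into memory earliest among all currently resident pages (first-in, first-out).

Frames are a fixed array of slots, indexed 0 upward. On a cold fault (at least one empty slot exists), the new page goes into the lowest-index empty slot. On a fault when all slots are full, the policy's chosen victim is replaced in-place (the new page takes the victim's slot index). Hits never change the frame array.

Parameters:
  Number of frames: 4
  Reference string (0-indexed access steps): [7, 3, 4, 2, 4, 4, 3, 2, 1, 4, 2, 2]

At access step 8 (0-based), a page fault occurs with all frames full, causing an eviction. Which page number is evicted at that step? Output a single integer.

Answer: 7

Derivation:
Step 0: ref 7 -> FAULT, frames=[7,-,-,-]
Step 1: ref 3 -> FAULT, frames=[7,3,-,-]
Step 2: ref 4 -> FAULT, frames=[7,3,4,-]
Step 3: ref 2 -> FAULT, frames=[7,3,4,2]
Step 4: ref 4 -> HIT, frames=[7,3,4,2]
Step 5: ref 4 -> HIT, frames=[7,3,4,2]
Step 6: ref 3 -> HIT, frames=[7,3,4,2]
Step 7: ref 2 -> HIT, frames=[7,3,4,2]
Step 8: ref 1 -> FAULT, evict 7, frames=[1,3,4,2]
At step 8: evicted page 7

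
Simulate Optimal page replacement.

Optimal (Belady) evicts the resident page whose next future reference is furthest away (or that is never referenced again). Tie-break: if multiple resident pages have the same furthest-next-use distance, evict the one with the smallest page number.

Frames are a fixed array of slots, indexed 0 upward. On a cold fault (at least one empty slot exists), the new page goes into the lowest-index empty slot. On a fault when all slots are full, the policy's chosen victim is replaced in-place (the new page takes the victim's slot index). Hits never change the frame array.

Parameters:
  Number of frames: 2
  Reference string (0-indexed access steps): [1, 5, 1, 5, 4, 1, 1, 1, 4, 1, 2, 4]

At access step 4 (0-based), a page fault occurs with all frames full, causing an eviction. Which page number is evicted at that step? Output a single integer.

Step 0: ref 1 -> FAULT, frames=[1,-]
Step 1: ref 5 -> FAULT, frames=[1,5]
Step 2: ref 1 -> HIT, frames=[1,5]
Step 3: ref 5 -> HIT, frames=[1,5]
Step 4: ref 4 -> FAULT, evict 5, frames=[1,4]
At step 4: evicted page 5

Answer: 5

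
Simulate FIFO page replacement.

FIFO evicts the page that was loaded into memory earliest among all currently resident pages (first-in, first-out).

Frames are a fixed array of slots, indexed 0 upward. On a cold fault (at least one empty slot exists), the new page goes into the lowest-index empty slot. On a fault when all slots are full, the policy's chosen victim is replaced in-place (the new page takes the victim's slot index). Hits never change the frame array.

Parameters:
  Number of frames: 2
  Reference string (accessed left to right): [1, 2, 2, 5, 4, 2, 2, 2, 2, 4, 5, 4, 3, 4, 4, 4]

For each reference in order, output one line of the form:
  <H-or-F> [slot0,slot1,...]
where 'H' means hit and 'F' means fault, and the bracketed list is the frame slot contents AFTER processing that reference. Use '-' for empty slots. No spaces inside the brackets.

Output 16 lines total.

F [1,-]
F [1,2]
H [1,2]
F [5,2]
F [5,4]
F [2,4]
H [2,4]
H [2,4]
H [2,4]
H [2,4]
F [2,5]
F [4,5]
F [4,3]
H [4,3]
H [4,3]
H [4,3]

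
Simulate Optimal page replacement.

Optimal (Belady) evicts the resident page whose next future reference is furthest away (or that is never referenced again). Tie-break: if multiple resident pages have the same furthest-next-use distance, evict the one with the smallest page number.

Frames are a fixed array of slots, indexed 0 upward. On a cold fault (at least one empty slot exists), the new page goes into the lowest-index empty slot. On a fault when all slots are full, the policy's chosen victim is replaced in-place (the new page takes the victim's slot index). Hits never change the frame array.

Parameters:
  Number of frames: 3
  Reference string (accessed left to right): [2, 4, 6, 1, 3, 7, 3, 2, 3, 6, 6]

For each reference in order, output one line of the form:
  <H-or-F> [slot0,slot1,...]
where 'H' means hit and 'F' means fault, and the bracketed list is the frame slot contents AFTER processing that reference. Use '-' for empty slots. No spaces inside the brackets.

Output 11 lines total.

F [2,-,-]
F [2,4,-]
F [2,4,6]
F [2,1,6]
F [2,3,6]
F [2,3,7]
H [2,3,7]
H [2,3,7]
H [2,3,7]
F [6,3,7]
H [6,3,7]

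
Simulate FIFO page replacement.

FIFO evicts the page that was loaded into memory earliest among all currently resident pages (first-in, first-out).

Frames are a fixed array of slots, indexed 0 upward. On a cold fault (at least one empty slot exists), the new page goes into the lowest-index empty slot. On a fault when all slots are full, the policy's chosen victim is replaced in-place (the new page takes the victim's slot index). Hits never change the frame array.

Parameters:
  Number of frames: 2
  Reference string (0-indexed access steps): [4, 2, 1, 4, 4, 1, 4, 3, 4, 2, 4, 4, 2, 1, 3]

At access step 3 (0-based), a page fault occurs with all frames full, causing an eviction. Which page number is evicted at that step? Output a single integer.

Answer: 2

Derivation:
Step 0: ref 4 -> FAULT, frames=[4,-]
Step 1: ref 2 -> FAULT, frames=[4,2]
Step 2: ref 1 -> FAULT, evict 4, frames=[1,2]
Step 3: ref 4 -> FAULT, evict 2, frames=[1,4]
At step 3: evicted page 2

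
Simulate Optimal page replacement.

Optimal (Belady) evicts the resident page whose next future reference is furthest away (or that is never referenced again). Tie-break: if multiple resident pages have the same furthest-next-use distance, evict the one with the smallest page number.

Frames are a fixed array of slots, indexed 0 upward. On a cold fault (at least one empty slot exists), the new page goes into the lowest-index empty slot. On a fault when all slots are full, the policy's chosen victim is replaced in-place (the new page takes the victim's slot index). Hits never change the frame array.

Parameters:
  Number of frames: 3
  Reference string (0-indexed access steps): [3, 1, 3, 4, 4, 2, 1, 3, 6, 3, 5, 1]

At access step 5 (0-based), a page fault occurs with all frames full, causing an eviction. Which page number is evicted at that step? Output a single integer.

Answer: 4

Derivation:
Step 0: ref 3 -> FAULT, frames=[3,-,-]
Step 1: ref 1 -> FAULT, frames=[3,1,-]
Step 2: ref 3 -> HIT, frames=[3,1,-]
Step 3: ref 4 -> FAULT, frames=[3,1,4]
Step 4: ref 4 -> HIT, frames=[3,1,4]
Step 5: ref 2 -> FAULT, evict 4, frames=[3,1,2]
At step 5: evicted page 4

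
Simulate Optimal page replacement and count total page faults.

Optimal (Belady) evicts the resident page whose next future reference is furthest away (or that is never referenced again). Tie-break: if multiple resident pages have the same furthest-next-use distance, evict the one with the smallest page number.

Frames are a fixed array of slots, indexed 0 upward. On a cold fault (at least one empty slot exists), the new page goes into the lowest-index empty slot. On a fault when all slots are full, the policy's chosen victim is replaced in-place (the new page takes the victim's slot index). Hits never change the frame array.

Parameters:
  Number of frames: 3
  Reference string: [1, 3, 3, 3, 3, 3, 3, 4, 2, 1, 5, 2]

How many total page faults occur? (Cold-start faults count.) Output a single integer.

Step 0: ref 1 → FAULT, frames=[1,-,-]
Step 1: ref 3 → FAULT, frames=[1,3,-]
Step 2: ref 3 → HIT, frames=[1,3,-]
Step 3: ref 3 → HIT, frames=[1,3,-]
Step 4: ref 3 → HIT, frames=[1,3,-]
Step 5: ref 3 → HIT, frames=[1,3,-]
Step 6: ref 3 → HIT, frames=[1,3,-]
Step 7: ref 4 → FAULT, frames=[1,3,4]
Step 8: ref 2 → FAULT (evict 3), frames=[1,2,4]
Step 9: ref 1 → HIT, frames=[1,2,4]
Step 10: ref 5 → FAULT (evict 1), frames=[5,2,4]
Step 11: ref 2 → HIT, frames=[5,2,4]
Total faults: 5

Answer: 5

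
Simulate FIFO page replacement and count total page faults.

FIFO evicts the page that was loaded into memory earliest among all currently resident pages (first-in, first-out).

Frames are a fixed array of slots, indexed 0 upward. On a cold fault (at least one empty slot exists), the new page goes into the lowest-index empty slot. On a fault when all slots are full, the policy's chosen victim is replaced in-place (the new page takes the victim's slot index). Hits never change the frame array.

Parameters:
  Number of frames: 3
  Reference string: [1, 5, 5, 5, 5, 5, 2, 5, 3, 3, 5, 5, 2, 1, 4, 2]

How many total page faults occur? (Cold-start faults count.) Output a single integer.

Answer: 7

Derivation:
Step 0: ref 1 → FAULT, frames=[1,-,-]
Step 1: ref 5 → FAULT, frames=[1,5,-]
Step 2: ref 5 → HIT, frames=[1,5,-]
Step 3: ref 5 → HIT, frames=[1,5,-]
Step 4: ref 5 → HIT, frames=[1,5,-]
Step 5: ref 5 → HIT, frames=[1,5,-]
Step 6: ref 2 → FAULT, frames=[1,5,2]
Step 7: ref 5 → HIT, frames=[1,5,2]
Step 8: ref 3 → FAULT (evict 1), frames=[3,5,2]
Step 9: ref 3 → HIT, frames=[3,5,2]
Step 10: ref 5 → HIT, frames=[3,5,2]
Step 11: ref 5 → HIT, frames=[3,5,2]
Step 12: ref 2 → HIT, frames=[3,5,2]
Step 13: ref 1 → FAULT (evict 5), frames=[3,1,2]
Step 14: ref 4 → FAULT (evict 2), frames=[3,1,4]
Step 15: ref 2 → FAULT (evict 3), frames=[2,1,4]
Total faults: 7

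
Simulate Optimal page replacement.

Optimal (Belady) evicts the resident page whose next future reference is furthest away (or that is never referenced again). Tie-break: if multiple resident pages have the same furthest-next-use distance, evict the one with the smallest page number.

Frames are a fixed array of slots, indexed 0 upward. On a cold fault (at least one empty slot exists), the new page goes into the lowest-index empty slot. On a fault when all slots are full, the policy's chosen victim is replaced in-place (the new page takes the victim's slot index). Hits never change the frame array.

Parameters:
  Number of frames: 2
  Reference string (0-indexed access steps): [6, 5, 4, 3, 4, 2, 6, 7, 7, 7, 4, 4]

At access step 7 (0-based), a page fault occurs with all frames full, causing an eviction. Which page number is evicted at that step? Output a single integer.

Step 0: ref 6 -> FAULT, frames=[6,-]
Step 1: ref 5 -> FAULT, frames=[6,5]
Step 2: ref 4 -> FAULT, evict 5, frames=[6,4]
Step 3: ref 3 -> FAULT, evict 6, frames=[3,4]
Step 4: ref 4 -> HIT, frames=[3,4]
Step 5: ref 2 -> FAULT, evict 3, frames=[2,4]
Step 6: ref 6 -> FAULT, evict 2, frames=[6,4]
Step 7: ref 7 -> FAULT, evict 6, frames=[7,4]
At step 7: evicted page 6

Answer: 6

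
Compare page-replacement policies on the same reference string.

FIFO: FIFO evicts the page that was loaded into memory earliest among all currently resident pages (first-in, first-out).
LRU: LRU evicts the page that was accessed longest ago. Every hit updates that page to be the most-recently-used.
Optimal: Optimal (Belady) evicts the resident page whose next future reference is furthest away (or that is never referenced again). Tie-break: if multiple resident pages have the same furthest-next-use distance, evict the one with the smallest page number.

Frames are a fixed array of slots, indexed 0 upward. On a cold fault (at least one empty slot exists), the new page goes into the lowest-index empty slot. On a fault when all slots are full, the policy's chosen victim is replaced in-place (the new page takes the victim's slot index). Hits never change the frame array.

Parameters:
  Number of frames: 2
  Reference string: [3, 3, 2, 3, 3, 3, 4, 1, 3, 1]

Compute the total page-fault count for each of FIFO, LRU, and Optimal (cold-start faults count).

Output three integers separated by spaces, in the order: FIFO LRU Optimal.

Answer: 5 5 4

Derivation:
--- FIFO ---
  step 0: ref 3 -> FAULT, frames=[3,-] (faults so far: 1)
  step 1: ref 3 -> HIT, frames=[3,-] (faults so far: 1)
  step 2: ref 2 -> FAULT, frames=[3,2] (faults so far: 2)
  step 3: ref 3 -> HIT, frames=[3,2] (faults so far: 2)
  step 4: ref 3 -> HIT, frames=[3,2] (faults so far: 2)
  step 5: ref 3 -> HIT, frames=[3,2] (faults so far: 2)
  step 6: ref 4 -> FAULT, evict 3, frames=[4,2] (faults so far: 3)
  step 7: ref 1 -> FAULT, evict 2, frames=[4,1] (faults so far: 4)
  step 8: ref 3 -> FAULT, evict 4, frames=[3,1] (faults so far: 5)
  step 9: ref 1 -> HIT, frames=[3,1] (faults so far: 5)
  FIFO total faults: 5
--- LRU ---
  step 0: ref 3 -> FAULT, frames=[3,-] (faults so far: 1)
  step 1: ref 3 -> HIT, frames=[3,-] (faults so far: 1)
  step 2: ref 2 -> FAULT, frames=[3,2] (faults so far: 2)
  step 3: ref 3 -> HIT, frames=[3,2] (faults so far: 2)
  step 4: ref 3 -> HIT, frames=[3,2] (faults so far: 2)
  step 5: ref 3 -> HIT, frames=[3,2] (faults so far: 2)
  step 6: ref 4 -> FAULT, evict 2, frames=[3,4] (faults so far: 3)
  step 7: ref 1 -> FAULT, evict 3, frames=[1,4] (faults so far: 4)
  step 8: ref 3 -> FAULT, evict 4, frames=[1,3] (faults so far: 5)
  step 9: ref 1 -> HIT, frames=[1,3] (faults so far: 5)
  LRU total faults: 5
--- Optimal ---
  step 0: ref 3 -> FAULT, frames=[3,-] (faults so far: 1)
  step 1: ref 3 -> HIT, frames=[3,-] (faults so far: 1)
  step 2: ref 2 -> FAULT, frames=[3,2] (faults so far: 2)
  step 3: ref 3 -> HIT, frames=[3,2] (faults so far: 2)
  step 4: ref 3 -> HIT, frames=[3,2] (faults so far: 2)
  step 5: ref 3 -> HIT, frames=[3,2] (faults so far: 2)
  step 6: ref 4 -> FAULT, evict 2, frames=[3,4] (faults so far: 3)
  step 7: ref 1 -> FAULT, evict 4, frames=[3,1] (faults so far: 4)
  step 8: ref 3 -> HIT, frames=[3,1] (faults so far: 4)
  step 9: ref 1 -> HIT, frames=[3,1] (faults so far: 4)
  Optimal total faults: 4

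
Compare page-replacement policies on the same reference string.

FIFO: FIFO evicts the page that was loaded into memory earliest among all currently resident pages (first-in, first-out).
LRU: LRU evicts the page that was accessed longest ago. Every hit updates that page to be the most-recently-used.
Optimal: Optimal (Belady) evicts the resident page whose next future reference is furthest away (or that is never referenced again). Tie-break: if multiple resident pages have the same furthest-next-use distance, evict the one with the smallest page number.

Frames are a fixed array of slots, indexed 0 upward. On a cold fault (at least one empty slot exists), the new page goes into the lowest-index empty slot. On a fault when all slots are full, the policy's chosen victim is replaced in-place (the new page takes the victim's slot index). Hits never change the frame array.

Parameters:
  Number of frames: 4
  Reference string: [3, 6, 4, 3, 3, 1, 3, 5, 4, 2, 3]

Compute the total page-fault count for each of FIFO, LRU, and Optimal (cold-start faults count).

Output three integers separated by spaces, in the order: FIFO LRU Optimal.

Answer: 7 6 6

Derivation:
--- FIFO ---
  step 0: ref 3 -> FAULT, frames=[3,-,-,-] (faults so far: 1)
  step 1: ref 6 -> FAULT, frames=[3,6,-,-] (faults so far: 2)
  step 2: ref 4 -> FAULT, frames=[3,6,4,-] (faults so far: 3)
  step 3: ref 3 -> HIT, frames=[3,6,4,-] (faults so far: 3)
  step 4: ref 3 -> HIT, frames=[3,6,4,-] (faults so far: 3)
  step 5: ref 1 -> FAULT, frames=[3,6,4,1] (faults so far: 4)
  step 6: ref 3 -> HIT, frames=[3,6,4,1] (faults so far: 4)
  step 7: ref 5 -> FAULT, evict 3, frames=[5,6,4,1] (faults so far: 5)
  step 8: ref 4 -> HIT, frames=[5,6,4,1] (faults so far: 5)
  step 9: ref 2 -> FAULT, evict 6, frames=[5,2,4,1] (faults so far: 6)
  step 10: ref 3 -> FAULT, evict 4, frames=[5,2,3,1] (faults so far: 7)
  FIFO total faults: 7
--- LRU ---
  step 0: ref 3 -> FAULT, frames=[3,-,-,-] (faults so far: 1)
  step 1: ref 6 -> FAULT, frames=[3,6,-,-] (faults so far: 2)
  step 2: ref 4 -> FAULT, frames=[3,6,4,-] (faults so far: 3)
  step 3: ref 3 -> HIT, frames=[3,6,4,-] (faults so far: 3)
  step 4: ref 3 -> HIT, frames=[3,6,4,-] (faults so far: 3)
  step 5: ref 1 -> FAULT, frames=[3,6,4,1] (faults so far: 4)
  step 6: ref 3 -> HIT, frames=[3,6,4,1] (faults so far: 4)
  step 7: ref 5 -> FAULT, evict 6, frames=[3,5,4,1] (faults so far: 5)
  step 8: ref 4 -> HIT, frames=[3,5,4,1] (faults so far: 5)
  step 9: ref 2 -> FAULT, evict 1, frames=[3,5,4,2] (faults so far: 6)
  step 10: ref 3 -> HIT, frames=[3,5,4,2] (faults so far: 6)
  LRU total faults: 6
--- Optimal ---
  step 0: ref 3 -> FAULT, frames=[3,-,-,-] (faults so far: 1)
  step 1: ref 6 -> FAULT, frames=[3,6,-,-] (faults so far: 2)
  step 2: ref 4 -> FAULT, frames=[3,6,4,-] (faults so far: 3)
  step 3: ref 3 -> HIT, frames=[3,6,4,-] (faults so far: 3)
  step 4: ref 3 -> HIT, frames=[3,6,4,-] (faults so far: 3)
  step 5: ref 1 -> FAULT, frames=[3,6,4,1] (faults so far: 4)
  step 6: ref 3 -> HIT, frames=[3,6,4,1] (faults so far: 4)
  step 7: ref 5 -> FAULT, evict 1, frames=[3,6,4,5] (faults so far: 5)
  step 8: ref 4 -> HIT, frames=[3,6,4,5] (faults so far: 5)
  step 9: ref 2 -> FAULT, evict 4, frames=[3,6,2,5] (faults so far: 6)
  step 10: ref 3 -> HIT, frames=[3,6,2,5] (faults so far: 6)
  Optimal total faults: 6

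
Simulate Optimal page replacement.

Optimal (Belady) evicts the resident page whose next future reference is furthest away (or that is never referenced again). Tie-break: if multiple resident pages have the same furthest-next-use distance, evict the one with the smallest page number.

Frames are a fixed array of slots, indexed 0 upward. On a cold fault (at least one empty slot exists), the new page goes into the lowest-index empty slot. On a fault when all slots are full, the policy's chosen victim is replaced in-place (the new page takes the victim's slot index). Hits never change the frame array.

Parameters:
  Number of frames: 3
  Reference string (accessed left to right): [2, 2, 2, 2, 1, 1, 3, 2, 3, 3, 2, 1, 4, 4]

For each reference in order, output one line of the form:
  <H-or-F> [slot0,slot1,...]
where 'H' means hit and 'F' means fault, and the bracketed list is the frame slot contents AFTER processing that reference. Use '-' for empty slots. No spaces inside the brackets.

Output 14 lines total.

F [2,-,-]
H [2,-,-]
H [2,-,-]
H [2,-,-]
F [2,1,-]
H [2,1,-]
F [2,1,3]
H [2,1,3]
H [2,1,3]
H [2,1,3]
H [2,1,3]
H [2,1,3]
F [2,4,3]
H [2,4,3]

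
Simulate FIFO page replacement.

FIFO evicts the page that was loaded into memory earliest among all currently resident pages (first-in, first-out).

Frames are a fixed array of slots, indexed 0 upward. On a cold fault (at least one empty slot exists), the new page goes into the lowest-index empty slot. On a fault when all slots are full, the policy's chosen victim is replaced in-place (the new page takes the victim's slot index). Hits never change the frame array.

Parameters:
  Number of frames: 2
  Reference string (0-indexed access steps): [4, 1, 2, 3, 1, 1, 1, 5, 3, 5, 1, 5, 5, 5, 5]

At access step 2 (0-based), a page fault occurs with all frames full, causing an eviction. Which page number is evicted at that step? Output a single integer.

Answer: 4

Derivation:
Step 0: ref 4 -> FAULT, frames=[4,-]
Step 1: ref 1 -> FAULT, frames=[4,1]
Step 2: ref 2 -> FAULT, evict 4, frames=[2,1]
At step 2: evicted page 4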